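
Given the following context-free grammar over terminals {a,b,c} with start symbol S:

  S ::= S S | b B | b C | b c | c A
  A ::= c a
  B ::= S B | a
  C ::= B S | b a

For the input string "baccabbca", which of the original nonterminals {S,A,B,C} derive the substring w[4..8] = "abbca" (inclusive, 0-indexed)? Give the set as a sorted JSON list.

CNF form of G:
  S -> S S | T0 A | T2 B | T2 C | T2 T0
  A -> T0 T1
  B -> S B | a
  C -> B S | T2 T1
  T0 -> c
  T1 -> a
  T2 -> b

CYK table (by increasing span) (cells [i..j] with 4 ≤ i ≤ j ≤ 8 only):
  cell(4,4) a: {B,T1}  orig:{B}
  cell(5,5) b: {T2}  orig:{}
  cell(6,6) b: {T2}  orig:{}
  cell(7,7) c: {T0}  orig:{}
  cell(8,8) a: {B,T1}  orig:{B}
  cell(4,5) ab: ∅
  cell(5,6) bb: ∅
  cell(6,7) bc: {S}
  cell(7,8) ca: {A}
  cell(4,6) abb: ∅
  cell(5,7) bbc: ∅
  cell(6,8) bca: {B}
  cell(4,7) abbc: ∅
  cell(5,8) bbca: {S}
  cell(4,8) abbca: {C}

Original NTs in T[4,8] deriving "abbca": ["C"]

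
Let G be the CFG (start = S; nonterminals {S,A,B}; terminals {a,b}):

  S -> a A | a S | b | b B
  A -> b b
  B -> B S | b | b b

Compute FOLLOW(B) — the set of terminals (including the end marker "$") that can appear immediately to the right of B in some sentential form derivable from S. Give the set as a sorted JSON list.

FIRST sets, iterate to fixpoint:
pass 1:
  A via A→b b: +{b}
  B via B→b: +{b}
  S via S→a A: +{a}
  S via S→b: +{b}
  S: {a,b}  A: {b}  B: {b}
pass 2: (stable)
  S: {a,b}  A: {b}  B: {b}

FOLLOW sets:
seed FOLLOW(S) with $
iter 1:
  B→B S: FOLLOW(B) ⊇ FIRST(S) = {a,b}; new: +{a,b}
  B→B S: FOLLOW(S) ⊇ FOLLOW(B) ⊇ {a,b}; new: +{a,b}
  S→a A: FOLLOW(A) ⊇ FOLLOW(S) ⊇ {$,a,b}; new: +{$,a,b}
  S→b B: FOLLOW(B) ⊇ FOLLOW(S) ⊇ {$,a,b}; new: +{$}
  FOLLOW[S]={$,a,b}  FOLLOW[A]={$,a,b}  FOLLOW[B]={$,a,b}
iter 2: done
  FOLLOW[S]={$,a,b}  FOLLOW[A]={$,a,b}  FOLLOW[B]={$,a,b}

FOLLOW(B) = ["$", "a", "b"]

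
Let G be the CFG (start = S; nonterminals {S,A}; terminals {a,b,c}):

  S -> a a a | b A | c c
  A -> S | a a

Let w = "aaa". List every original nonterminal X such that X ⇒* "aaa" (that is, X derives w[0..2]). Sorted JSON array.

Convert to CNF:
  S -> T0 X4 | T1 A | T2 T2
  A -> T0 T0 | T0 X3 | T1 A | T2 T2
  T0 -> a
  T1 -> b
  T2 -> c
  X3 -> T0 T0
  X4 -> T0 T0

CYK fill — only the sub-triangle for w[0..2]:
  [0..0]={T0}  "a"  orig:{}
  [1..1]={T0}  "a"  orig:{}
  [2..2]={T0}  "a"  orig:{}
  [0..1]={A,X3,X4}  "aa"  orig:{A}
  [1..2]={A,X3,X4}  "aa"  orig:{A}
  [0..2]={A,S}  "aaa"

Original NTs in T[0,2] deriving "aaa": ["A", "S"]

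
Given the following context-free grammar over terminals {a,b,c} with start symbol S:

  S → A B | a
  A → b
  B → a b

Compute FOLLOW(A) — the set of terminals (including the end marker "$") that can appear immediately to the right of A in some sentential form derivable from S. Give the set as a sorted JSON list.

Compute FIRST by fixpoint:
round 1:
  A via A→b: +{b}
  B via B→a b: +{a}
  S via S→A B: +{b}
  S via S→a: +{a}
  S: {a,b}  A: {b}  B: {a}
round 2: (stable)
  S: {a,b}  A: {b}  B: {a}

FOLLOW iteration:
initialize: $ ∈ FOLLOW(S)
iter 1:
  S→A B: FOLLOW(A) ⊇ FIRST(B) = {a}; new: +{a}
  S→A B: FOLLOW(B) ⊇ FOLLOW(S) ⊇ {$}; new: +{$}
  S: {$}  A: {a}  B: {$}
iter 2: — fixpoint
  S: {$}  A: {a}  B: {$}

FOLLOW(A) = ["a"]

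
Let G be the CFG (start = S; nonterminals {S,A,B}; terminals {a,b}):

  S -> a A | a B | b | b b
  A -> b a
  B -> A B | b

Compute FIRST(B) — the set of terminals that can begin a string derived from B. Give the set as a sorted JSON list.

FIRST sets, iterate to fixpoint:
iter 1:
  A via A→b a: +{b}
  B via B→A B: +{b}
  S via S→a A: +{a}
  S via S→b: +{b}
  S: {a,b}  A: {b}  B: {b}
iter 2: — fixpoint
  S: {a,b}  A: {b}  B: {b}

FIRST(B) = ["b"]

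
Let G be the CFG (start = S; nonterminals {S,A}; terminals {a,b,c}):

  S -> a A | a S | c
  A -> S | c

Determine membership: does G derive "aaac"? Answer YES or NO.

Convert to CNF:
  S -> T0 A | T0 S | c
  A -> T0 A | T0 S | c
  T0 -> a

Fill CYK table bottom-up:
  cell(0,0) a: {T0}  orig:{}
  cell(1,1) a: {T0}  orig:{}
  cell(2,2) a: {T0}  orig:{}
  cell(3,3) c: {A,S}
  cell(0,1) aa: ∅
  cell(1,2) aa: ∅
  cell(2,3) ac: {A,S}
  cell(0,2) aaa: ∅
  cell(1,3) aac: {A,S}
  cell(0,3) aaac: {A,S}

S ∈ T[0,3] ⇒ YES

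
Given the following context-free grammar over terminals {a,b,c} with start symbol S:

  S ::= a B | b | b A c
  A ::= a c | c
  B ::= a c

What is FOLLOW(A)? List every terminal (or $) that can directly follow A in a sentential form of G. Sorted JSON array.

FIRST iteration:
round 1:
  A via A→a c: +{a}
  A via A→c: +{c}
  B via B→a c: +{a}
  S via S→a B: +{a}
  S via S→b: +{b}
  FIRST(S)={a,b}  FIRST(A)={a,c}  FIRST(B)={a}
round 2: — fixpoint
  FIRST(S)={a,b}  FIRST(A)={a,c}  FIRST(B)={a}

Compute FOLLOW by fixpoint:
seed FOLLOW(S) with $
[1]
  S→a B: FOLLOW(B) ⊇ FOLLOW(S) ⊇ {$}; new: +{$}
  S→b A c: FOLLOW(A) ⊇ FIRST(c) = {c}; new: +{c}
  FOLLOW[S]={$}  FOLLOW[A]={c}  FOLLOW[B]={$}
[2] (no change)
  FOLLOW[S]={$}  FOLLOW[A]={c}  FOLLOW[B]={$}

FOLLOW(A) = ["c"]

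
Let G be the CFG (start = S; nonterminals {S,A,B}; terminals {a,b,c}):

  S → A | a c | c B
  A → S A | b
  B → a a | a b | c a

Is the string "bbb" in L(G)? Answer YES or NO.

Convert to CNF:
  S -> S A | T0 T2 | T2 B | b
  A -> S A | b
  B -> T0 T0 | T0 T1 | T2 T0
  T0 -> a
  T1 -> b
  T2 -> c

CYK table (by increasing span):
  [0..0]={A,S,T1}  "b"  orig:{A,S}
  [1..1]={A,S,T1}  "b"  orig:{A,S}
  [2..2]={A,S,T1}  "b"  orig:{A,S}
  [0..1]={A,S}  "bb"
  [1..2]={A,S}  "bb"
  [0..2]={A,S}  "bbb"

S ∈ T[0,2] ⇒ YES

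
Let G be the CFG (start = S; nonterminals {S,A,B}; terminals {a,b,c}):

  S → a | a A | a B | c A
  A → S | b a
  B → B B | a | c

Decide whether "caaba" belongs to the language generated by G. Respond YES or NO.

CNF form of G:
  S -> T0 A | T0 B | T2 A | a
  A -> T0 A | T0 B | T1 T0 | T2 A | a
  B -> B B | a | c
  T0 -> a
  T1 -> b
  T2 -> c

CYK table (by increasing span):
  cell(0,0) c: {B,T2}  orig:{B}
  cell(1,1) a: {A,B,S,T0}  orig:{A,B,S}
  cell(2,2) a: {A,B,S,T0}  orig:{A,B,S}
  cell(3,3) b: {T1}  orig:{}
  cell(4,4) a: {A,B,S,T0}  orig:{A,B,S}
  cell(0,1) ca: {A,B,S}
  cell(1,2) aa: {A,B,S}
  cell(2,3) ab: ∅
  cell(3,4) ba: {A}
  cell(0,2) caa: {A,B,S}
  cell(1,3) aab: ∅
  cell(2,4) aba: {A,S}
  cell(0,3) caab: ∅
  cell(1,4) aaba: {A,S}
  cell(0,4) caaba: {A,S}

S ∈ T[0,4] ⇒ YES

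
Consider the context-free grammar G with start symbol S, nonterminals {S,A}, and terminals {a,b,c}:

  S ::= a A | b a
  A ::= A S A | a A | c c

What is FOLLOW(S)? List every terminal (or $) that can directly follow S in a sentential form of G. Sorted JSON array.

Compute FIRST by fixpoint:
iter 1:
  A via A→a A: +{a}
  A via A→c c: +{c}
  S via S→a A: +{a}
  S via S→b a: +{b}
  FIRST[S]={a,b}  FIRST[A]={a,c}
iter 2: (stable)
  FIRST[S]={a,b}  FIRST[A]={a,c}

FOLLOW iteration:
initialize: $ ∈ FOLLOW(S)
pass 1:
  A→A S A: FOLLOW(A) ⊇ FIRST(S) = {a,b}; new: +{a,b}
  A→A S A: FOLLOW(S) ⊇ FIRST(A) = {a,c}; new: +{a,c}
  S→a A: FOLLOW(A) ⊇ FOLLOW(S) ⊇ {$,a,c}; new: +{$,c}
  S: {$,a,c}  A: {$,a,b,c}
pass 2: done
  S: {$,a,c}  A: {$,a,b,c}

FOLLOW(S) = ["$", "a", "c"]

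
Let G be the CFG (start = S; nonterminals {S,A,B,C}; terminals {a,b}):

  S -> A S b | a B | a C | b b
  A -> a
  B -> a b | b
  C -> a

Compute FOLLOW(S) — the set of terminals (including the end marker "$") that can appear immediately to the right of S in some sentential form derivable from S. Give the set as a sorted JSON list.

FIRST iteration:
[1]
  A via A→a: +{a}
  B via B→a b: +{a}
  B via B→b: +{b}
  C via C→a: +{a}
  S via S→A S b: +{a}
  S via S→b b: +{b}
  FIRST(S)={a,b}  FIRST(A)={a}  FIRST(B)={a,b}  FIRST(C)={a}
[2] (no change)
  FIRST(S)={a,b}  FIRST(A)={a}  FIRST(B)={a,b}  FIRST(C)={a}

FOLLOW sets:
initialize: $ ∈ FOLLOW(S)
pass 1:
  S→A S b: FOLLOW(A) ⊇ FIRST(S) = {a,b}; new: +{a,b}
  S→A S b: FOLLOW(S) ⊇ FIRST(b) = {b}; new: +{b}
  S→a B: FOLLOW(B) ⊇ FOLLOW(S) ⊇ {$,b}; new: +{$,b}
  S→a C: FOLLOW(C) ⊇ FOLLOW(S) ⊇ {$,b}; new: +{$,b}
  FOLLOW[S]={$,b}  FOLLOW[A]={a,b}  FOLLOW[B]={$,b}  FOLLOW[C]={$,b}
pass 2: done
  FOLLOW[S]={$,b}  FOLLOW[A]={a,b}  FOLLOW[B]={$,b}  FOLLOW[C]={$,b}

FOLLOW(S) = ["$", "b"]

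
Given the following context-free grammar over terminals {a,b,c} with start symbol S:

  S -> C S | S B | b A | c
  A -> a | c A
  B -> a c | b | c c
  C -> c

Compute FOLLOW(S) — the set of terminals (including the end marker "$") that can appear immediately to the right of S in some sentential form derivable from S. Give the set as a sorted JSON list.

FIRST iteration:
round 1:
  A via A→a: +{a}
  A via A→c A: +{c}
  B via B→a c: +{a}
  B via B→b: +{b}
  B via B→c c: +{c}
  C via C→c: +{c}
  S via S→C S: +{c}
  S via S→b A: +{b}
  FIRST(S)={b,c}  FIRST(A)={a,c}  FIRST(B)={a,b,c}  FIRST(C)={c}
round 2: — fixpoint
  FIRST(S)={b,c}  FIRST(A)={a,c}  FIRST(B)={a,b,c}  FIRST(C)={c}

FOLLOW iteration:
initialize: $ ∈ FOLLOW(S)
round 1:
  S→C S: FOLLOW(C) ⊇ FIRST(S) = {b,c}; new: +{b,c}
  S→S B: FOLLOW(S) ⊇ FIRST(B) = {a,b,c}; new: +{a,b,c}
  S→S B: FOLLOW(B) ⊇ FOLLOW(S) ⊇ {$,a,b,c}; new: +{$,a,b,c}
  S→b A: FOLLOW(A) ⊇ FOLLOW(S) ⊇ {$,a,b,c}; new: +{$,a,b,c}
  FOLLOW(S)={$,a,b,c}  FOLLOW(A)={$,a,b,c}  FOLLOW(B)={$,a,b,c}  FOLLOW(C)={b,c}
round 2: (stable)
  FOLLOW(S)={$,a,b,c}  FOLLOW(A)={$,a,b,c}  FOLLOW(B)={$,a,b,c}  FOLLOW(C)={b,c}

FOLLOW(S) = ["$", "a", "b", "c"]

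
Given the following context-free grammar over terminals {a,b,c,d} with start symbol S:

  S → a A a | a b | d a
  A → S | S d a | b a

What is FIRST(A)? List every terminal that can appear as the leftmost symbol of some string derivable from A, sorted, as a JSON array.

FIRST sets, iterate to fixpoint:
pass 1:
  A via A→b a: +{b}
  S via S→a A a: +{a}
  S via S→d a: +{d}
  S: {a,d}  A: {b}
pass 2:
  A via A→S: +{a,d}
  S: {a,d}  A: {a,b,d}
pass 3: done
  S: {a,d}  A: {a,b,d}

FIRST(A) = ["a", "b", "d"]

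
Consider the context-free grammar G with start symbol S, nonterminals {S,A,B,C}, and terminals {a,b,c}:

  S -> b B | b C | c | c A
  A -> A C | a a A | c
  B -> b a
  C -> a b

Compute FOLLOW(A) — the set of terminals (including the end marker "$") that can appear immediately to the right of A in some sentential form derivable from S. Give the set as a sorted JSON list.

Compute FIRST by fixpoint:
iter 1:
  A via A→a a A: +{a}
  A via A→c: +{c}
  B via B→b a: +{b}
  C via C→a b: +{a}
  S via S→b B: +{b}
  S via S→c: +{c}
  FIRST(S)={b,c}  FIRST(A)={a,c}  FIRST(B)={b}  FIRST(C)={a}
iter 2: (stable)
  FIRST(S)={b,c}  FIRST(A)={a,c}  FIRST(B)={b}  FIRST(C)={a}

FOLLOW iteration:
FOLLOW(S) := {$}
pass 1:
  A→A C: FOLLOW(A) ⊇ FIRST(C) = {a}; new: +{a}
  A→A C: FOLLOW(C) ⊇ FOLLOW(A) ⊇ {a}; new: +{a}
  S→b B: FOLLOW(B) ⊇ FOLLOW(S) ⊇ {$}; new: +{$}
  S→b C: FOLLOW(C) ⊇ FOLLOW(S) ⊇ {$}; new: +{$}
  S→c A: FOLLOW(A) ⊇ FOLLOW(S) ⊇ {$}; new: +{$}
  S: {$}  A: {$,a}  B: {$}  C: {$,a}
pass 2: — fixpoint
  S: {$}  A: {$,a}  B: {$}  C: {$,a}

FOLLOW(A) = ["$", "a"]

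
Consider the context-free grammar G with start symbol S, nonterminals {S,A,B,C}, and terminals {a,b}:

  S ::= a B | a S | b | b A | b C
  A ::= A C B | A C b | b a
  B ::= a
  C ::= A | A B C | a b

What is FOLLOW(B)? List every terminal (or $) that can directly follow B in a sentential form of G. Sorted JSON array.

FIRST iteration:
pass 1:
  A via A→b a: +{b}
  B via B→a: +{a}
  C via C→A: +{b}
  C via C→a b: +{a}
  S via S→a B: +{a}
  S via S→b: +{b}
  FIRST(S)={a,b}  FIRST(A)={b}  FIRST(B)={a}  FIRST(C)={a,b}
pass 2: — fixpoint
  FIRST(S)={a,b}  FIRST(A)={b}  FIRST(B)={a}  FIRST(C)={a,b}

FOLLOW iteration:
FOLLOW(S) := {$}
[1]
  A→A C B: FOLLOW(A) ⊇ FIRST(C) = {a,b}; new: +{a,b}
  A→A C B: FOLLOW(C) ⊇ FIRST(B) = {a}; new: +{a}
  A→A C B: FOLLOW(B) ⊇ FOLLOW(A) ⊇ {a,b}; new: +{a,b}
  A→A C b: FOLLOW(C) ⊇ FIRST(b) = {b}; new: +{b}
  S→a B: FOLLOW(B) ⊇ FOLLOW(S) ⊇ {$}; new: +{$}
  S→b A: FOLLOW(A) ⊇ FOLLOW(S) ⊇ {$}; new: +{$}
  S→b C: FOLLOW(C) ⊇ FOLLOW(S) ⊇ {$}; new: +{$}
  FOLLOW(S)={$}  FOLLOW(A)={$,a,b}  FOLLOW(B)={$,a,b}  FOLLOW(C)={$,a,b}
[2] — fixpoint
  FOLLOW(S)={$}  FOLLOW(A)={$,a,b}  FOLLOW(B)={$,a,b}  FOLLOW(C)={$,a,b}

FOLLOW(B) = ["$", "a", "b"]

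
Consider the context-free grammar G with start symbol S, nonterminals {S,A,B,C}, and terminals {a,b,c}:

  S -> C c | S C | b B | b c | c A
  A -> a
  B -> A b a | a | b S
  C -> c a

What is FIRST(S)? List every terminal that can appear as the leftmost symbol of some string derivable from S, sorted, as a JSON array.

Compute FIRST by fixpoint:
[1]
  A via A→a: +{a}
  B via B→A b a: +{a}
  B via B→b S: +{b}
  C via C→c a: +{c}
  S via S→C c: +{c}
  S via S→b B: +{b}
  FIRST[S]={b,c}  FIRST[A]={a}  FIRST[B]={a,b}  FIRST[C]={c}
[2] — fixpoint
  FIRST[S]={b,c}  FIRST[A]={a}  FIRST[B]={a,b}  FIRST[C]={c}

FIRST(S) = ["b", "c"]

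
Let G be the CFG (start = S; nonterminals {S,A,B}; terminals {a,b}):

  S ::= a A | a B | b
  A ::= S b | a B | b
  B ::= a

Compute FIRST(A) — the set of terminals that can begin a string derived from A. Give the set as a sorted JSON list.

FIRST iteration:
[1]
  A via A→a B: +{a}
  A via A→b: +{b}
  B via B→a: +{a}
  S via S→a A: +{a}
  S via S→b: +{b}
  S: {a,b}  A: {a,b}  B: {a}
[2] done
  S: {a,b}  A: {a,b}  B: {a}

FIRST(A) = ["a", "b"]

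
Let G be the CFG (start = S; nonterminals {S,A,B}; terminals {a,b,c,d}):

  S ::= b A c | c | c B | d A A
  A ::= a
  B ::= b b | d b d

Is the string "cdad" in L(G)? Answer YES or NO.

CNF form of G:
  S -> T0 X4 | T1 X5 | T2 B | c
  A -> a
  B -> T0 T0 | T1 X3
  T0 -> b
  T1 -> d
  T2 -> c
  X3 -> T0 T1
  X4 -> A T2
  X5 -> A A

CYK fill:
  T[0,0] 'c' = {S,T2}  orig:{S}
  T[1,1] 'd' = {T1}  orig:{}
  T[2,2] 'a' = {A}
  T[3,3] 'd' = {T1}  orig:{}
  T[0,1] 'cd' = ∅
  T[1,2] 'da' = ∅
  T[2,3] 'ad' = ∅
  T[0,2] 'cda' = ∅
  T[1,3] 'dad' = ∅
  T[0,3] 'cdad' = ∅

S ∉ T[0,3] ⇒ NO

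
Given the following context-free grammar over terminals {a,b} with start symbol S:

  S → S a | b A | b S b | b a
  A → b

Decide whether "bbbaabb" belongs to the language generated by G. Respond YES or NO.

Convert to CNF:
  S -> S T0 | T1 A | T1 T0 | T1 X2
  A -> b
  T0 -> a
  T1 -> b
  X2 -> S T1

Fill CYK table bottom-up:
  T[0,0] 'b' = {A,T1}  orig:{A}
  T[1,1] 'b' = {A,T1}  orig:{A}
  T[2,2] 'b' = {A,T1}  orig:{A}
  T[3,3] 'a' = {T0}  orig:{}
  T[4,4] 'a' = {T0}  orig:{}
  T[5,5] 'b' = {A,T1}  orig:{A}
  T[6,6] 'b' = {A,T1}  orig:{A}
  T[0,1] 'bb' = {S}
  T[1,2] 'bb' = {S}
  T[2,3] 'ba' = {S}
  T[3,4] 'aa' = ∅
  T[4,5] 'ab' = ∅
  T[5,6] 'bb' = {S}
  T[0,2] 'bbb' = {X2}  orig:{}
  T[1,3] 'bba' = {S}
  T[2,4] 'baa' = {S}
  T[3,5] 'aab' = ∅
  T[4,6] 'abb' = ∅
  T[0,3] 'bbba' = ∅
  T[1,4] 'bbaa' = {S}
  T[2,5] 'baab' = {X2}  orig:{}
  T[3,6] 'aabb' = ∅
  T[0,4] 'bbbaa' = ∅
  T[1,5] 'bbaab' = {S,X2}  orig:{S}
  T[2,6] 'baabb' = ∅
  T[0,5] 'bbbaab' = {S}
  T[1,6] 'bbaabb' = {X2}  orig:{}
  T[0,6] 'bbbaabb' = {S,X2}  orig:{S}

S ∈ T[0,6] ⇒ YES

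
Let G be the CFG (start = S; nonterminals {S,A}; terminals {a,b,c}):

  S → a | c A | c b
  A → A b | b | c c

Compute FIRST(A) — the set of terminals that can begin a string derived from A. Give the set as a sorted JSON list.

FIRST iteration:
iter 1:
  A via A→b: +{b}
  A via A→c c: +{c}
  S via S→a: +{a}
  S via S→c A: +{c}
  FIRST(S)={a,c}  FIRST(A)={b,c}
iter 2: done
  FIRST(S)={a,c}  FIRST(A)={b,c}

FIRST(A) = ["b", "c"]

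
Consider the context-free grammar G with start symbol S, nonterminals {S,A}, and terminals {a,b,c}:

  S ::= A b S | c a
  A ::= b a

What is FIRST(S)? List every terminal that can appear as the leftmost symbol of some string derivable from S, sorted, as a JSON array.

FIRST sets, iterate to fixpoint:
round 1:
  A via A→b a: +{b}
  S via S→A b S: +{b}
  S via S→c a: +{c}
  FIRST[S]={b,c}  FIRST[A]={b}
round 2: — fixpoint
  FIRST[S]={b,c}  FIRST[A]={b}

FIRST(S) = ["b", "c"]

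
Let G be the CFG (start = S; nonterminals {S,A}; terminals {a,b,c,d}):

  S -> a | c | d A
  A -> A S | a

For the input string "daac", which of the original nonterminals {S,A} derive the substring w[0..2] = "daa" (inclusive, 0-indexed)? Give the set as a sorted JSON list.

CNF form of G:
  S -> T0 A | a | c
  A -> A S | a
  T0 -> d

Fill CYK table bottom-up — only the sub-triangle for w[0..2]:
  T[0,0] 'd' = {T0}  orig:{}
  T[1,1] 'a' = {A,S}
  T[2,2] 'a' = {A,S}
  T[0,1] 'da' = {S}
  T[1,2] 'aa' = {A}
  T[0,2] 'daa' = {S}

Original NTs in T[0,2] deriving "daa": ["S"]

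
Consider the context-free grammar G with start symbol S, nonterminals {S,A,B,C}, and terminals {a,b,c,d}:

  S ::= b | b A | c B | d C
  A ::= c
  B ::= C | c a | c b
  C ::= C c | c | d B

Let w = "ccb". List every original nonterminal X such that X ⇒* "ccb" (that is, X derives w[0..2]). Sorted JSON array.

Convert to CNF:
  S -> T0 B | T2 A | T3 C | b
  A -> c
  B -> C T0 | T0 T1 | T0 T2 | T3 B | c
  C -> C T0 | T3 B | c
  T0 -> c
  T1 -> a
  T2 -> b
  T3 -> d

CYK table (by increasing span), restricted to cells inside w[0..2]:
  T[0,0] 'c' = {A,B,C,T0}  orig:{A,B,C}
  T[1,1] 'c' = {A,B,C,T0}  orig:{A,B,C}
  T[2,2] 'b' = {S,T2}  orig:{S}
  T[0,1] 'cc' = {B,C,S}
  T[1,2] 'cb' = {B}
  T[0,2] 'ccb' = {S}

Original NTs in T[0,2] deriving "ccb": ["S"]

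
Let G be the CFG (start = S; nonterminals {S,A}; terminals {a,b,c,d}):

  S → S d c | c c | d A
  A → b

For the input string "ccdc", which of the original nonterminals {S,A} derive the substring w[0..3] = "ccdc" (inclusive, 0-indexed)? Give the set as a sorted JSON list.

CNF form of G:
  S -> S X2 | T0 A | T1 T1
  A -> b
  T0 -> d
  T1 -> c
  X2 -> T0 T1

Fill CYK table bottom-up, restricted to cells inside w[0..3]:
  cell(0,0) c: {T1}  orig:{}
  cell(1,1) c: {T1}  orig:{}
  cell(2,2) d: {T0}  orig:{}
  cell(3,3) c: {T1}  orig:{}
  cell(0,1) cc: {S}
  cell(1,2) cd: ∅
  cell(2,3) dc: {X2}  orig:{}
  cell(0,2) ccd: ∅
  cell(1,3) cdc: ∅
  cell(0,3) ccdc: {S}

Original NTs in T[0,3] deriving "ccdc": ["S"]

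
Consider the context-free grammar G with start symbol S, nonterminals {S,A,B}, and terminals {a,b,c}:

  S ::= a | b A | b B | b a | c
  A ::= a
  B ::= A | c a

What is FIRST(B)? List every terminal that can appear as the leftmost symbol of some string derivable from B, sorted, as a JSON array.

FIRST iteration:
iter 1:
  A via A→a: +{a}
  B via B→A: +{a}
  B via B→c a: +{c}
  S via S→a: +{a}
  S via S→b A: +{b}
  S via S→c: +{c}
  FIRST(S)={a,b,c}  FIRST(A)={a}  FIRST(B)={a,c}
iter 2: — fixpoint
  FIRST(S)={a,b,c}  FIRST(A)={a}  FIRST(B)={a,c}

FIRST(B) = ["a", "c"]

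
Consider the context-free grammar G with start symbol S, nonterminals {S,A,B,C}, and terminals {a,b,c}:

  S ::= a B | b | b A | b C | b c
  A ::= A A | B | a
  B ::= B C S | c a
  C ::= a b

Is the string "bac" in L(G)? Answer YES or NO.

Convert to CNF:
  S -> T1 B | T2 A | T2 C | T2 T0 | b
  A -> A A | B X3 | T0 T1 | a
  B -> B X4 | T0 T1
  C -> T1 T2
  T0 -> c
  T1 -> a
  T2 -> b
  X3 -> C S
  X4 -> C S

Fill CYK table bottom-up:
  [0..0]={S,T2}  "b"  orig:{S}
  [1..1]={A,T1}  "a"  orig:{A}
  [2..2]={T0}  "c"  orig:{}
  [0..1]={S}  "ba"
  [1..2]=∅  "ac"
  [0..2]=∅  "bac"

S ∉ T[0,2] ⇒ NO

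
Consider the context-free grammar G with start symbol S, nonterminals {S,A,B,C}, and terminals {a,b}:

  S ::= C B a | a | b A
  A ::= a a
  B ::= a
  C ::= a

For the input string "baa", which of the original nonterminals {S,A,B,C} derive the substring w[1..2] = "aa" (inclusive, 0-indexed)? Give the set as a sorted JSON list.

CNF form of G:
  S -> C X2 | T1 A | a
  A -> T0 T0
  B -> a
  C -> a
  T0 -> a
  T1 -> b
  X2 -> B T0

Fill CYK table bottom-up (cells [i..j] with 1 ≤ i ≤ j ≤ 2 only):
  cell(1,1) a: {B,C,S,T0}  orig:{B,C,S}
  cell(2,2) a: {B,C,S,T0}  orig:{B,C,S}
  cell(1,2) aa: {A,X2}  orig:{A}

Original NTs in T[1,2] deriving "aa": ["A"]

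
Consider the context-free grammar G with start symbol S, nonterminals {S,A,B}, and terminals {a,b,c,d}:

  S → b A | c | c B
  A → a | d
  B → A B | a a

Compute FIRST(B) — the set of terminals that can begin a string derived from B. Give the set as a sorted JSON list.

FIRST sets, iterate to fixpoint:
pass 1:
  A via A→a: +{a}
  A via A→d: +{d}
  B via B→A B: +{a,d}
  S via S→b A: +{b}
  S via S→c: +{c}
  S: {b,c}  A: {a,d}  B: {a,d}
pass 2: — fixpoint
  S: {b,c}  A: {a,d}  B: {a,d}

FIRST(B) = ["a", "d"]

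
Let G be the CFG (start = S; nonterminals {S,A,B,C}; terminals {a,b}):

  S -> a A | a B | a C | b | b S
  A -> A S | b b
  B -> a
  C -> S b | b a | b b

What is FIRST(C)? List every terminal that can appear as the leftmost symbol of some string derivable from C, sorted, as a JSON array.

FIRST sets, iterate to fixpoint:
pass 1:
  A via A→b b: +{b}
  B via B→a: +{a}
  C via C→b a: +{b}
  S via S→a A: +{a}
  S via S→b: +{b}
  S: {a,b}  A: {b}  B: {a}  C: {b}
pass 2:
  C via C→S b: +{a}
  S: {a,b}  A: {b}  B: {a}  C: {a,b}
pass 3: — fixpoint
  S: {a,b}  A: {b}  B: {a}  C: {a,b}

FIRST(C) = ["a", "b"]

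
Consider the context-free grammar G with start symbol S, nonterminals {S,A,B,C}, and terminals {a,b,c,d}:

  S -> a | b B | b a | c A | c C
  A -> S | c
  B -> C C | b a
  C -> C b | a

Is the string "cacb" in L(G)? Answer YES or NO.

Convert to CNF:
  S -> T0 B | T0 T1 | T2 A | T2 C | a
  A -> T0 B | T0 T1 | T2 A | T2 C | a | c
  B -> C C | T0 T1
  C -> C T0 | a
  T0 -> b
  T1 -> a
  T2 -> c

CYK table (by increasing span):
  cell(0,0) c: {A,T2}  orig:{A}
  cell(1,1) a: {A,C,S,T1}  orig:{A,C,S}
  cell(2,2) c: {A,T2}  orig:{A}
  cell(3,3) b: {T0}  orig:{}
  cell(0,1) ca: {A,S}
  cell(1,2) ac: ∅
  cell(2,3) cb: ∅
  cell(0,2) cac: ∅
  cell(1,3) acb: ∅
  cell(0,3) cacb: ∅

S ∉ T[0,3] ⇒ NO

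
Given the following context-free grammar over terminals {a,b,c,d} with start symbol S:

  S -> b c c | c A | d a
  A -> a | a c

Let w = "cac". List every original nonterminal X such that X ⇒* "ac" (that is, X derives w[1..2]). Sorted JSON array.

Convert to CNF:
  S -> T1 A | T2 X4 | T3 T0
  A -> T0 T1 | a
  T0 -> a
  T1 -> c
  T2 -> b
  T3 -> d
  X4 -> T1 T1

Fill CYK table bottom-up — only the sub-triangle for w[1..2]:
  T[1,1] 'a' = {A,T0}  orig:{A}
  T[2,2] 'c' = {T1}  orig:{}
  T[1,2] 'ac' = {A}

Original NTs in T[1,2] deriving "ac": ["A"]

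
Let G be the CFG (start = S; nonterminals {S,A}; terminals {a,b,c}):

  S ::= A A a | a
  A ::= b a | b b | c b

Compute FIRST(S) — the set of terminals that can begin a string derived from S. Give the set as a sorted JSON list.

FIRST iteration:
iter 1:
  A via A→b a: +{b}
  A via A→c b: +{c}
  S via S→A A a: +{b,c}
  S via S→a: +{a}
  S: {a,b,c}  A: {b,c}
iter 2: (stable)
  S: {a,b,c}  A: {b,c}

FIRST(S) = ["a", "b", "c"]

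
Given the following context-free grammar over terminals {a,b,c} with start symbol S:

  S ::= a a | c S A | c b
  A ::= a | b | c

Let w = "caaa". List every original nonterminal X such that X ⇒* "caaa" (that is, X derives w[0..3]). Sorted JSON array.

Convert to CNF:
  S -> T0 T0 | T1 T2 | T1 X3
  A -> a | b | c
  T0 -> a
  T1 -> c
  T2 -> b
  X3 -> S A

CYK table (by increasing span) — only the sub-triangle for w[0..3]:
  [0..0]={A,T1}  "c"  orig:{A}
  [1..1]={A,T0}  "a"  orig:{A}
  [2..2]={A,T0}  "a"  orig:{A}
  [3..3]={A,T0}  "a"  orig:{A}
  [0..1]=∅  "ca"
  [1..2]={S}  "aa"
  [2..3]={S}  "aa"
  [0..2]=∅  "caa"
  [1..3]={X3}  "aaa"  orig:{}
  [0..3]={S}  "caaa"

Original NTs in T[0,3] deriving "caaa": ["S"]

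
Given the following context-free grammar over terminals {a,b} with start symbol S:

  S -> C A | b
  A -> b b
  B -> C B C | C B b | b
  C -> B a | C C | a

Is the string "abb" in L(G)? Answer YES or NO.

Convert to CNF:
  S -> C A | b
  A -> T0 T0
  B -> C X2 | C X3 | b
  C -> B T1 | C C | a
  T0 -> b
  T1 -> a
  X2 -> B C
  X3 -> B T0

CYK table (by increasing span):
  [0..0]={C,T1}  "a"  orig:{C}
  [1..1]={B,S,T0}  "b"  orig:{B,S}
  [2..2]={B,S,T0}  "b"  orig:{B,S}
  [0..1]=∅  "ab"
  [1..2]={A,X3}  "bb"  orig:{A}
  [0..2]={B,S}  "abb"

S ∈ T[0,2] ⇒ YES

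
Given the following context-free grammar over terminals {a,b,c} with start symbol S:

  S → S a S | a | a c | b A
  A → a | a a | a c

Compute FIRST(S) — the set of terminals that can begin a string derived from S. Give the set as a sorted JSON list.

Compute FIRST by fixpoint:
pass 1:
  A via A→a: +{a}
  S via S→a: +{a}
  S via S→b A: +{b}
  FIRST(S)={a,b}  FIRST(A)={a}
pass 2: done
  FIRST(S)={a,b}  FIRST(A)={a}

FIRST(S) = ["a", "b"]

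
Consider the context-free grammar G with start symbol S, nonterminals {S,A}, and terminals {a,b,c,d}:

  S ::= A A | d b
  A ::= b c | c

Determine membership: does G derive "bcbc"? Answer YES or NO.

CNF form of G:
  S -> A A | T2 T0
  A -> T0 T1 | c
  T0 -> b
  T1 -> c
  T2 -> d

CYK table (by increasing span):
  T[0,0] 'b' = {T0}  orig:{}
  T[1,1] 'c' = {A,T1}  orig:{A}
  T[2,2] 'b' = {T0}  orig:{}
  T[3,3] 'c' = {A,T1}  orig:{A}
  T[0,1] 'bc' = {A}
  T[1,2] 'cb' = ∅
  T[2,3] 'bc' = {A}
  T[0,2] 'bcb' = ∅
  T[1,3] 'cbc' = {S}
  T[0,3] 'bcbc' = {S}

S ∈ T[0,3] ⇒ YES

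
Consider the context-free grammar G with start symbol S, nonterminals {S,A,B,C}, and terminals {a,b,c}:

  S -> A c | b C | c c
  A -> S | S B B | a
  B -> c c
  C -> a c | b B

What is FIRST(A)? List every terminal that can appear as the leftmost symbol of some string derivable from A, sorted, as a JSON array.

FIRST iteration:
pass 1:
  A via A→a: +{a}
  B via B→c c: +{c}
  C via C→a c: +{a}
  C via C→b B: +{b}
  S via S→A c: +{a}
  S via S→b C: +{b}
  S via S→c c: +{c}
  S: {a,b,c}  A: {a}  B: {c}  C: {a,b}
pass 2:
  A via A→S: +{b,c}
  S: {a,b,c}  A: {a,b,c}  B: {c}  C: {a,b}
pass 3: (stable)
  S: {a,b,c}  A: {a,b,c}  B: {c}  C: {a,b}

FIRST(A) = ["a", "b", "c"]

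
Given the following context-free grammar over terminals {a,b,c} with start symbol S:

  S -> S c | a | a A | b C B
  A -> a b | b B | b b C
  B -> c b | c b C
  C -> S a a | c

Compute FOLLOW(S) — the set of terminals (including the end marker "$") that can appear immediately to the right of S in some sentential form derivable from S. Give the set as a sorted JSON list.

FIRST iteration:
[1]
  A via A→a b: +{a}
  A via A→b B: +{b}
  B via B→c b: +{c}
  C via C→c: +{c}
  S via S→a: +{a}
  S via S→b C B: +{b}
  S: {a,b}  A: {a,b}  B: {c}  C: {c}
[2]
  C via C→S a a: +{a,b}
  S: {a,b}  A: {a,b}  B: {c}  C: {a,b,c}
[3] (stable)
  S: {a,b}  A: {a,b}  B: {c}  C: {a,b,c}

Compute FOLLOW by fixpoint:
seed FOLLOW(S) with $
iter 1:
  C→S a a: FOLLOW(S) ⊇ FIRST(a) = {a}; new: +{a}
  S→S c: FOLLOW(S) ⊇ FIRST(c) = {c}; new: +{c}
  S→a A: FOLLOW(A) ⊇ FOLLOW(S) ⊇ {$,a,c}; new: +{$,a,c}
  S→b C B: FOLLOW(C) ⊇ FIRST(B) = {c}; new: +{c}
  S→b C B: FOLLOW(B) ⊇ FOLLOW(S) ⊇ {$,a,c}; new: +{$,a,c}
  S: {$,a,c}  A: {$,a,c}  B: {$,a,c}  C: {c}
iter 2:
  A→b b C: FOLLOW(C) ⊇ FOLLOW(A) ⊇ {$,a,c}; new: +{$,a}
  S: {$,a,c}  A: {$,a,c}  B: {$,a,c}  C: {$,a,c}
iter 3: — fixpoint
  S: {$,a,c}  A: {$,a,c}  B: {$,a,c}  C: {$,a,c}

FOLLOW(S) = ["$", "a", "c"]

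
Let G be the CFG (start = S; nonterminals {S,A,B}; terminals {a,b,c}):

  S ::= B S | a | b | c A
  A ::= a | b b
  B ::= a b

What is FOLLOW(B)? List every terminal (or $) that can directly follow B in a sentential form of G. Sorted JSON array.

FIRST sets, iterate to fixpoint:
iter 1:
  A via A→a: +{a}
  A via A→b b: +{b}
  B via B→a b: +{a}
  S via S→B S: +{a}
  S via S→b: +{b}
  S via S→c A: +{c}
  FIRST[S]={a,b,c}  FIRST[A]={a,b}  FIRST[B]={a}
iter 2: (stable)
  FIRST[S]={a,b,c}  FIRST[A]={a,b}  FIRST[B]={a}

Compute FOLLOW by fixpoint:
seed FOLLOW(S) with $
iter 1:
  S→B S: FOLLOW(B) ⊇ FIRST(S) = {a,b,c}; new: +{a,b,c}
  S→c A: FOLLOW(A) ⊇ FOLLOW(S) ⊇ {$}; new: +{$}
  S: {$}  A: {$}  B: {a,b,c}
iter 2: — fixpoint
  S: {$}  A: {$}  B: {a,b,c}

FOLLOW(B) = ["a", "b", "c"]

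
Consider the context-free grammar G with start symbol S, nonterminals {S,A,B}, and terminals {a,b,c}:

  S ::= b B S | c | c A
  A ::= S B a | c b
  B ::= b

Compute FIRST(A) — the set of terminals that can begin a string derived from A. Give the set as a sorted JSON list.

FIRST sets, iterate to fixpoint:
pass 1:
  A via A→c b: +{c}
  B via B→b: +{b}
  S via S→b B S: +{b}
  S via S→c: +{c}
  S: {b,c}  A: {c}  B: {b}
pass 2:
  A via A→S B a: +{b}
  S: {b,c}  A: {b,c}  B: {b}
pass 3: done
  S: {b,c}  A: {b,c}  B: {b}

FIRST(A) = ["b", "c"]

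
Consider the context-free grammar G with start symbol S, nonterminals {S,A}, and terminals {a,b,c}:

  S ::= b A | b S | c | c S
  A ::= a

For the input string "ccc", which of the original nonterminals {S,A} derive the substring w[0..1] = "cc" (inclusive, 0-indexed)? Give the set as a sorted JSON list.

CNF form of G:
  S -> T0 A | T0 S | T1 S | c
  A -> a
  T0 -> b
  T1 -> c

CYK table (by increasing span) — only the sub-triangle for w[0..1]:
  cell(0,0) c: {S,T1}  orig:{S}
  cell(1,1) c: {S,T1}  orig:{S}
  cell(0,1) cc: {S}

Original NTs in T[0,1] deriving "cc": ["S"]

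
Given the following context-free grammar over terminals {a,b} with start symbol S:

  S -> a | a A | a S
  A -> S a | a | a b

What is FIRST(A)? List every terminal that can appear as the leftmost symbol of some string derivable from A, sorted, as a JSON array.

Compute FIRST by fixpoint:
pass 1:
  A via A→a: +{a}
  S via S→a: +{a}
  S: {a}  A: {a}
pass 2: (no change)
  S: {a}  A: {a}

FIRST(A) = ["a"]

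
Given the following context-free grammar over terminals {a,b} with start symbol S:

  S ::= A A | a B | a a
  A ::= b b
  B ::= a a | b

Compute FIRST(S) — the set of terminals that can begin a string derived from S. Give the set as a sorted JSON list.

Compute FIRST by fixpoint:
[1]
  A via A→b b: +{b}
  B via B→a a: +{a}
  B via B→b: +{b}
  S via S→A A: +{b}
  S via S→a B: +{a}
  S: {a,b}  A: {b}  B: {a,b}
[2] (stable)
  S: {a,b}  A: {b}  B: {a,b}

FIRST(S) = ["a", "b"]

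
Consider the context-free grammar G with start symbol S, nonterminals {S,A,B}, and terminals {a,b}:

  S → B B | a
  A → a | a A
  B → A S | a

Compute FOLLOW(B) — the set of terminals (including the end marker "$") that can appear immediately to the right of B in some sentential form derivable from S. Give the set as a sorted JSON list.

Compute FIRST by fixpoint:
round 1:
  A via A→a: +{a}
  B via B→A S: +{a}
  S via S→B B: +{a}
  FIRST[S]={a}  FIRST[A]={a}  FIRST[B]={a}
round 2: (no change)
  FIRST[S]={a}  FIRST[A]={a}  FIRST[B]={a}

FOLLOW sets:
seed FOLLOW(S) with $
pass 1:
  B→A S: FOLLOW(A) ⊇ FIRST(S) = {a}; new: +{a}
  S→B B: FOLLOW(B) ⊇ FIRST(B) = {a}; new: +{a}
  S→B B: FOLLOW(B) ⊇ FOLLOW(S) ⊇ {$}; new: +{$}
  S: {$}  A: {a}  B: {$,a}
pass 2:
  B→A S: FOLLOW(S) ⊇ FOLLOW(B) ⊇ {$,a}; new: +{a}
  S: {$,a}  A: {a}  B: {$,a}
pass 3: (stable)
  S: {$,a}  A: {a}  B: {$,a}

FOLLOW(B) = ["$", "a"]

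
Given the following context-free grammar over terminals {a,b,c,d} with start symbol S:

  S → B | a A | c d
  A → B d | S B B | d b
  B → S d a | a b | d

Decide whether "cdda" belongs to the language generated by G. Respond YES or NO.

Convert to CNF:
  S -> S X6 | T2 A | T2 T1 | T3 T0 | d
  A -> B T0 | S X4 | T0 T1
  B -> S X5 | T2 T1 | d
  T0 -> d
  T1 -> b
  T2 -> a
  T3 -> c
  X4 -> B B
  X5 -> T0 T2
  X6 -> T0 T2

CYK table (by increasing span):
  [0..0]={T3}  "c"  orig:{}
  [1..1]={B,S,T0}  "d"  orig:{B,S}
  [2..2]={B,S,T0}  "d"  orig:{B,S}
  [3..3]={T2}  "a"  orig:{}
  [0..1]={S}  "cd"
  [1..2]={A,X4}  "dd"  orig:{A}
  [2..3]={X5,X6}  "da"  orig:{}
  [0..2]=∅  "cdd"
  [1..3]={B,S}  "dda"
  [0..3]={B,S}  "cdda"

S ∈ T[0,3] ⇒ YES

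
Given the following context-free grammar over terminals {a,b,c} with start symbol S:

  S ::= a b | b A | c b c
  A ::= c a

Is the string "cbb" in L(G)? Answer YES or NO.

Convert to CNF:
  S -> T0 X3 | T1 T2 | T2 A
  A -> T0 T1
  T0 -> c
  T1 -> a
  T2 -> b
  X3 -> T2 T0

CYK table (by increasing span):
  [0..0]={T0}  "c"  orig:{}
  [1..1]={T2}  "b"  orig:{}
  [2..2]={T2}  "b"  orig:{}
  [0..1]=∅  "cb"
  [1..2]=∅  "bb"
  [0..2]=∅  "cbb"

S ∉ T[0,2] ⇒ NO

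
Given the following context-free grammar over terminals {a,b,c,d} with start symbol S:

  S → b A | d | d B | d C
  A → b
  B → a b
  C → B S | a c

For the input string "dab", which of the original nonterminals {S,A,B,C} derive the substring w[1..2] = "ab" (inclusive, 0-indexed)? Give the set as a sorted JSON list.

CNF form of G:
  S -> T1 A | T3 B | T3 C | d
  A -> b
  B -> T0 T1
  C -> B S | T0 T2
  T0 -> a
  T1 -> b
  T2 -> c
  T3 -> d

Fill CYK table bottom-up — only the sub-triangle for w[1..2]:
  [1..1]={T0}  "a"  orig:{}
  [2..2]={A,T1}  "b"  orig:{A}
  [1..2]={B}  "ab"

Original NTs in T[1,2] deriving "ab": ["B"]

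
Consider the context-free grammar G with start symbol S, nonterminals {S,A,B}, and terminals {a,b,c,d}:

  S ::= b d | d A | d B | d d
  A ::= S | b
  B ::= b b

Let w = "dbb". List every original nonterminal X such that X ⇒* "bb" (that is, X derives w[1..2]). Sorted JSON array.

Convert to CNF:
  S -> T0 T1 | T1 A | T1 B | T1 T1
  A -> T0 T1 | T1 A | T1 B | T1 T1 | b
  B -> T0 T0
  T0 -> b
  T1 -> d

Fill CYK table bottom-up — only the sub-triangle for w[1..2]:
  T[1,1] 'b' = {A,T0}  orig:{A}
  T[2,2] 'b' = {A,T0}  orig:{A}
  T[1,2] 'bb' = {B}

Original NTs in T[1,2] deriving "bb": ["B"]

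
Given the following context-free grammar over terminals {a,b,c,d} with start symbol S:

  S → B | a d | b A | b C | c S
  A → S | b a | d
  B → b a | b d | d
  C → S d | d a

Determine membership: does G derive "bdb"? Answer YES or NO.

CNF form of G:
  S -> T0 T1 | T2 A | T2 C | T2 T0 | T2 T1 | T3 S | d
  A -> T0 T1 | T2 A | T2 C | T2 T0 | T2 T1 | T3 S | d
  B -> T2 T0 | T2 T1 | d
  C -> S T1 | T1 T0
  T0 -> a
  T1 -> d
  T2 -> b
  T3 -> c

CYK table (by increasing span):
  T[0,0] 'b' = {T2}  orig:{}
  T[1,1] 'd' = {A,B,S,T1}  orig:{A,B,S}
  T[2,2] 'b' = {T2}  orig:{}
  T[0,1] 'bd' = {A,B,S}
  T[1,2] 'db' = ∅
  T[0,2] 'bdb' = ∅

S ∉ T[0,2] ⇒ NO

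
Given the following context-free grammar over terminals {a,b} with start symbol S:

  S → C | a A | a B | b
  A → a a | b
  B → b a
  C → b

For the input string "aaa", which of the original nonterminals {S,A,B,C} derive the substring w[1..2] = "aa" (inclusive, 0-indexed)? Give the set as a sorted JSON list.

CNF form of G:
  S -> T0 A | T0 B | b
  A -> T0 T0 | b
  B -> T1 T0
  C -> b
  T0 -> a
  T1 -> b

CYK table (by increasing span), restricted to cells inside w[1..2]:
  T[1,1] 'a' = {T0}  orig:{}
  T[2,2] 'a' = {T0}  orig:{}
  T[1,2] 'aa' = {A}

Original NTs in T[1,2] deriving "aa": ["A"]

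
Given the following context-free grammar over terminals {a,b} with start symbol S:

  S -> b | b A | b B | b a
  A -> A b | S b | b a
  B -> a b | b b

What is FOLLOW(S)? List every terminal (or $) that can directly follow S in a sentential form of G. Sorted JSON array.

FIRST iteration:
iter 1:
  A via A→b a: +{b}
  B via B→a b: +{a}
  B via B→b b: +{b}
  S via S→b: +{b}
  FIRST(S)={b}  FIRST(A)={b}  FIRST(B)={a,b}
iter 2: (no change)
  FIRST(S)={b}  FIRST(A)={b}  FIRST(B)={a,b}

FOLLOW sets:
FOLLOW(S) := {$}
[1]
  A→A b: FOLLOW(A) ⊇ FIRST(b) = {b}; new: +{b}
  A→S b: FOLLOW(S) ⊇ FIRST(b) = {b}; new: +{b}
  S→b A: FOLLOW(A) ⊇ FOLLOW(S) ⊇ {$,b}; new: +{$}
  S→b B: FOLLOW(B) ⊇ FOLLOW(S) ⊇ {$,b}; new: +{$,b}
  S: {$,b}  A: {$,b}  B: {$,b}
[2] (no change)
  S: {$,b}  A: {$,b}  B: {$,b}

FOLLOW(S) = ["$", "b"]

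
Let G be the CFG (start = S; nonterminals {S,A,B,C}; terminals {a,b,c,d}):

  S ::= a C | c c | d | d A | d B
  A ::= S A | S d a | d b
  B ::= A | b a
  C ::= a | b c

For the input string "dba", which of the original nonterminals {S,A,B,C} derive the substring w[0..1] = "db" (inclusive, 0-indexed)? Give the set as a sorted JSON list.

Convert to CNF:
  S -> T0 A | T0 B | T1 C | T3 T3 | d
  A -> S A | S X4 | T0 T2
  B -> S A | S X5 | T0 T2 | T2 T1
  C -> T2 T3 | a
  T0 -> d
  T1 -> a
  T2 -> b
  T3 -> c
  X4 -> T0 T1
  X5 -> T0 T1

CYK fill — only the sub-triangle for w[0..1]:
  T[0,0] 'd' = {S,T0}  orig:{S}
  T[1,1] 'b' = {T2}  orig:{}
  T[0,1] 'db' = {A,B}

Original NTs in T[0,1] deriving "db": ["A", "B"]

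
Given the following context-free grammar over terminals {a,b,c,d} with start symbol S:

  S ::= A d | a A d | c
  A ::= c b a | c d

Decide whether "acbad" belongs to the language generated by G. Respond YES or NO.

CNF form of G:
  S -> A T3 | T2 X5 | c
  A -> T0 T3 | T0 X4
  T0 -> c
  T1 -> b
  T2 -> a
  T3 -> d
  X4 -> T1 T2
  X5 -> A T3

CYK table (by increasing span):
  [0..0]={T2}  "a"  orig:{}
  [1..1]={S,T0}  "c"  orig:{S}
  [2..2]={T1}  "b"  orig:{}
  [3..3]={T2}  "a"  orig:{}
  [4..4]={T3}  "d"  orig:{}
  [0..1]=∅  "ac"
  [1..2]=∅  "cb"
  [2..3]={X4}  "ba"  orig:{}
  [3..4]=∅  "ad"
  [0..2]=∅  "acb"
  [1..3]={A}  "cba"
  [2..4]=∅  "bad"
  [0..3]=∅  "acba"
  [1..4]={S,X5}  "cbad"  orig:{S}
  [0..4]={S}  "acbad"

S ∈ T[0,4] ⇒ YES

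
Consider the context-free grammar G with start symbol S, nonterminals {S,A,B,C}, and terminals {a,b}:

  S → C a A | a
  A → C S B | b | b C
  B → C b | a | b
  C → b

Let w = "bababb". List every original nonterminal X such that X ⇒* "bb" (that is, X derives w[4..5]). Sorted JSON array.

CNF form of G:
  S -> C X3 | a
  A -> C X2 | T0 C | b
  B -> C T0 | a | b
  C -> b
  T0 -> b
  T1 -> a
  X2 -> S B
  X3 -> T1 A

CYK fill, restricted to cells inside w[4..5]:
  [4..4]={A,B,C,T0}  "b"  orig:{A,B,C}
  [5..5]={A,B,C,T0}  "b"  orig:{A,B,C}
  [4..5]={A,B}  "bb"

Original NTs in T[4,5] deriving "bb": ["A", "B"]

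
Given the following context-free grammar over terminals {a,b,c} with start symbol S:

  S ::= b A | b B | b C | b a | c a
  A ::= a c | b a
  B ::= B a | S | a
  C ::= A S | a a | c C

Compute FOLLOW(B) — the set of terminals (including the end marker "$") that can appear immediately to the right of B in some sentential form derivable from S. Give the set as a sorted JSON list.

FIRST sets, iterate to fixpoint:
pass 1:
  A via A→a c: +{a}
  A via A→b a: +{b}
  B via B→a: +{a}
  C via C→A S: +{a,b}
  C via C→c C: +{c}
  S via S→b A: +{b}
  S via S→c a: +{c}
  S: {b,c}  A: {a,b}  B: {a}  C: {a,b,c}
pass 2:
  B via B→S: +{b,c}
  S: {b,c}  A: {a,b}  B: {a,b,c}  C: {a,b,c}
pass 3: (stable)
  S: {b,c}  A: {a,b}  B: {a,b,c}  C: {a,b,c}

FOLLOW sets:
seed FOLLOW(S) with $
[1]
  B→B a: FOLLOW(B) ⊇ FIRST(a) = {a}; new: +{a}
  B→S: FOLLOW(S) ⊇ FOLLOW(B) ⊇ {a}; new: +{a}
  C→A S: FOLLOW(A) ⊇ FIRST(S) = {b,c}; new: +{b,c}
  S→b A: FOLLOW(A) ⊇ FOLLOW(S) ⊇ {$,a}; new: +{$,a}
  S→b B: FOLLOW(B) ⊇ FOLLOW(S) ⊇ {$,a}; new: +{$}
  S→b C: FOLLOW(C) ⊇ FOLLOW(S) ⊇ {$,a}; new: +{$,a}
  S: {$,a}  A: {$,a,b,c}  B: {$,a}  C: {$,a}
[2] (stable)
  S: {$,a}  A: {$,a,b,c}  B: {$,a}  C: {$,a}

FOLLOW(B) = ["$", "a"]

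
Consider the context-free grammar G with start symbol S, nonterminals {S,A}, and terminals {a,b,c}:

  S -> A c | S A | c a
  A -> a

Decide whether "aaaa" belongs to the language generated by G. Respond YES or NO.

Convert to CNF:
  S -> A T0 | S A | T0 T1
  A -> a
  T0 -> c
  T1 -> a

Fill CYK table bottom-up:
  cell(0,0) a: {A,T1}  orig:{A}
  cell(1,1) a: {A,T1}  orig:{A}
  cell(2,2) a: {A,T1}  orig:{A}
  cell(3,3) a: {A,T1}  orig:{A}
  cell(0,1) aa: ∅
  cell(1,2) aa: ∅
  cell(2,3) aa: ∅
  cell(0,2) aaa: ∅
  cell(1,3) aaa: ∅
  cell(0,3) aaaa: ∅

S ∉ T[0,3] ⇒ NO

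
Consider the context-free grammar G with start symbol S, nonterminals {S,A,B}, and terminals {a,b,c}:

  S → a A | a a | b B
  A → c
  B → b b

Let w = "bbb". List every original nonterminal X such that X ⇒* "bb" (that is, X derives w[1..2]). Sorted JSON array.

Convert to CNF:
  S -> T0 B | T1 A | T1 T1
  A -> c
  B -> T0 T0
  T0 -> b
  T1 -> a

CYK table (by increasing span), restricted to cells inside w[1..2]:
  [1..1]={T0}  "b"  orig:{}
  [2..2]={T0}  "b"  orig:{}
  [1..2]={B}  "bb"

Original NTs in T[1,2] deriving "bb": ["B"]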